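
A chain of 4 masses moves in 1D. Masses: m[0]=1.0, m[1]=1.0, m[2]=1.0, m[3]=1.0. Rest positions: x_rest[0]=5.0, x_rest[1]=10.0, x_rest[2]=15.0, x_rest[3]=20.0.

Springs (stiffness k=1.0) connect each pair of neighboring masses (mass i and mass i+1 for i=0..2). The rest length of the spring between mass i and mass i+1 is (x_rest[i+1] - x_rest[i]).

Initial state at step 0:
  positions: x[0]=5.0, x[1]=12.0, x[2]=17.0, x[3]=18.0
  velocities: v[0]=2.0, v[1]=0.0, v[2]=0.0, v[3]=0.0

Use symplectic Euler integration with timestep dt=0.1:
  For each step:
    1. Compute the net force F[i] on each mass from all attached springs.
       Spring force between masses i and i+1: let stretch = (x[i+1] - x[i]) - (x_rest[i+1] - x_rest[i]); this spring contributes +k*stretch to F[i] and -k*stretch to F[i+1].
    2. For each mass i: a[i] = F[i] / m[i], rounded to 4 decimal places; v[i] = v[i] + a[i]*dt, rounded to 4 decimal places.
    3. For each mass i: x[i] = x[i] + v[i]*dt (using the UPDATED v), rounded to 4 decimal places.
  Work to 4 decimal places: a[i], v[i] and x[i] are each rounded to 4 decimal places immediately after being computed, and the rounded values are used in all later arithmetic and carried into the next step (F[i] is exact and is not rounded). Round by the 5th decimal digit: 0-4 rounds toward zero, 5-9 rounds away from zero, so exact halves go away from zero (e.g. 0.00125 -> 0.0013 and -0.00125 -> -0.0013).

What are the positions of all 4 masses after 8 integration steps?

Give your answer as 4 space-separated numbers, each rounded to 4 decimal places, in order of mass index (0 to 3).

Step 0: x=[5.0000 12.0000 17.0000 18.0000] v=[2.0000 0.0000 0.0000 0.0000]
Step 1: x=[5.2200 11.9800 16.9600 18.0400] v=[2.2000 -0.2000 -0.4000 0.4000]
Step 2: x=[5.4576 11.9422 16.8810 18.1192] v=[2.3760 -0.3780 -0.7900 0.7920]
Step 3: x=[5.7101 11.8889 16.7650 18.2360] v=[2.5245 -0.5326 -1.1601 1.1682]
Step 4: x=[5.9743 11.8226 16.6149 18.3881] v=[2.6424 -0.6629 -1.5006 1.5211]
Step 5: x=[6.2470 11.7458 16.4347 18.5725] v=[2.7272 -0.7685 -1.8025 1.8438]
Step 6: x=[6.5247 11.6609 16.2289 18.7855] v=[2.7771 -0.8495 -2.0576 2.1300]
Step 7: x=[6.8038 11.5703 16.0030 19.0229] v=[2.7907 -0.9063 -2.2587 2.3743]
Step 8: x=[7.0805 11.4763 15.7630 19.2801] v=[2.7674 -0.9397 -2.4000 2.5723]

Answer: 7.0805 11.4763 15.7630 19.2801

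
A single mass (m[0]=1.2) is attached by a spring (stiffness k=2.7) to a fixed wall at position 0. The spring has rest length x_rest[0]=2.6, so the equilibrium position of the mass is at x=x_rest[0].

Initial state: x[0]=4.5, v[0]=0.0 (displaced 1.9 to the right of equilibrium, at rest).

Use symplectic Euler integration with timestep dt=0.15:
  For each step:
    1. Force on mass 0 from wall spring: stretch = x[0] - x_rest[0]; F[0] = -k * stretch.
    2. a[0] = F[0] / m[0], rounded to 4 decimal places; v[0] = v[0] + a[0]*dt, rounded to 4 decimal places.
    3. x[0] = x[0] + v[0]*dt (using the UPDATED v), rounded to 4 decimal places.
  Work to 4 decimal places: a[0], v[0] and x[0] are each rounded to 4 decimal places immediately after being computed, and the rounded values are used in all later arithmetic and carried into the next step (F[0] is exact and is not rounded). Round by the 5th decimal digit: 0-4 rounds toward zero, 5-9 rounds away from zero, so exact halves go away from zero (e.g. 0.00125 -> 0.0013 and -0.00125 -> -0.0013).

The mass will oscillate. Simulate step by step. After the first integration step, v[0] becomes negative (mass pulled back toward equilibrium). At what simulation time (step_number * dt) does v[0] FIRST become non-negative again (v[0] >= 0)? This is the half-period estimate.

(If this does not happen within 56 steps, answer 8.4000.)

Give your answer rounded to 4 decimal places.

Answer: 2.1000

Derivation:
Step 0: x=[4.5000] v=[0.0000]
Step 1: x=[4.4038] v=[-0.6413]
Step 2: x=[4.2163] v=[-1.2501]
Step 3: x=[3.9470] v=[-1.7956]
Step 4: x=[3.6095] v=[-2.2502]
Step 5: x=[3.2209] v=[-2.5909]
Step 6: x=[2.8008] v=[-2.8005]
Step 7: x=[2.3706] v=[-2.8683]
Step 8: x=[1.9520] v=[-2.7909]
Step 9: x=[1.5662] v=[-2.5722]
Step 10: x=[1.2327] v=[-2.2233]
Step 11: x=[0.9684] v=[-1.7618]
Step 12: x=[0.7867] v=[-1.2111]
Step 13: x=[0.6968] v=[-0.5991]
Step 14: x=[0.7033] v=[0.0432]
First v>=0 after going negative at step 14, time=2.1000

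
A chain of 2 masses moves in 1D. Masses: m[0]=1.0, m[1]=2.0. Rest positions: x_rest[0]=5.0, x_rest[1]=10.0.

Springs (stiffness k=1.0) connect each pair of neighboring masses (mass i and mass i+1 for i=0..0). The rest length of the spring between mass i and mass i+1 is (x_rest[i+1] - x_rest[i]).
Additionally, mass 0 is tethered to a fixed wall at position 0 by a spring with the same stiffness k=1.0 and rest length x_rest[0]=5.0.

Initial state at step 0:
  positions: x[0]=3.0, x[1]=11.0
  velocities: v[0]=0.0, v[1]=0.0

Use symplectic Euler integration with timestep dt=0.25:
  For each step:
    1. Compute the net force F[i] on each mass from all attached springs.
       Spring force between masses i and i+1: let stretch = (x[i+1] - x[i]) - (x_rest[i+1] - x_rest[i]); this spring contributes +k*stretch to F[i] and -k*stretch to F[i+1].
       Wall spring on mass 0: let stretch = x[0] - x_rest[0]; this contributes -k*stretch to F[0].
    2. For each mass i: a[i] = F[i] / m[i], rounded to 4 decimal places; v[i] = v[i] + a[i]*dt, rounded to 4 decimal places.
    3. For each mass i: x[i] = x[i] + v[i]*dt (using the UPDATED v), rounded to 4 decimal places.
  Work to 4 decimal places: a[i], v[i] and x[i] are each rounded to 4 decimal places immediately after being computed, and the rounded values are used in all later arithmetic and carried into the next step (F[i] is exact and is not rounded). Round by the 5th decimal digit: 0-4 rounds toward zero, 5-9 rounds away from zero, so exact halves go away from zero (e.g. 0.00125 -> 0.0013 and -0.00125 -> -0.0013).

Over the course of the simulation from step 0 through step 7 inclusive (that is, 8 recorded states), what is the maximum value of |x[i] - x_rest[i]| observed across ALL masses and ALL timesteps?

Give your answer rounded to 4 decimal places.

Answer: 2.2933

Derivation:
Step 0: x=[3.0000 11.0000] v=[0.0000 0.0000]
Step 1: x=[3.3125 10.9063] v=[1.2500 -0.3750]
Step 2: x=[3.8926 10.7315] v=[2.3203 -0.6992]
Step 3: x=[4.6568 10.4992] v=[3.0569 -0.9291]
Step 4: x=[5.4951 10.2406] v=[3.3533 -1.0344]
Step 5: x=[6.2866 9.9900] v=[3.1659 -1.0026]
Step 6: x=[6.9166 9.7799] v=[2.5201 -0.8405]
Step 7: x=[7.2933 9.6366] v=[1.5068 -0.5734]
Max displacement = 2.2933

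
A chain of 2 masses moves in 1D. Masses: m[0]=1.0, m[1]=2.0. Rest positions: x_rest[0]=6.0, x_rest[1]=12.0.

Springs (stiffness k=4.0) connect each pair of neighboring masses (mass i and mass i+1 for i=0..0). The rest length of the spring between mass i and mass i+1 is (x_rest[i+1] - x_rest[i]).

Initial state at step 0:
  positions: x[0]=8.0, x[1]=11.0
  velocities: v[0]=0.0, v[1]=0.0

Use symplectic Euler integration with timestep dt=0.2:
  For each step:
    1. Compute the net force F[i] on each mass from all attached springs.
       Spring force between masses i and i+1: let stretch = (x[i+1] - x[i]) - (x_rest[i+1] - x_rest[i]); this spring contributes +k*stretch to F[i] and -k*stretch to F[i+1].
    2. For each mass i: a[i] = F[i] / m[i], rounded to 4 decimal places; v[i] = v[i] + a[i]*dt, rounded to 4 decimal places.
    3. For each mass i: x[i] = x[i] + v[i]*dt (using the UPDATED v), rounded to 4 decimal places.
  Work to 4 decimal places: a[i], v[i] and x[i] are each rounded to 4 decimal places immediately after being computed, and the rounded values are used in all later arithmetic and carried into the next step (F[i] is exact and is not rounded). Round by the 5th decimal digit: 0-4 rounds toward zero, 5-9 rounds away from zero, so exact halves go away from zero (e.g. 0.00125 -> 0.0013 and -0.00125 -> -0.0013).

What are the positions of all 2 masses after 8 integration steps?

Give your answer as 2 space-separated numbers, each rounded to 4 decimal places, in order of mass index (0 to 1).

Answer: 5.0011 12.4994

Derivation:
Step 0: x=[8.0000 11.0000] v=[0.0000 0.0000]
Step 1: x=[7.5200 11.2400] v=[-2.4000 1.2000]
Step 2: x=[6.6752 11.6624] v=[-4.2240 2.1120]
Step 3: x=[5.6684 12.1658] v=[-5.0342 2.5171]
Step 4: x=[4.7411 12.6294] v=[-4.6363 2.3181]
Step 5: x=[4.1160 12.9420] v=[-3.1257 1.5628]
Step 6: x=[3.9430 13.0285] v=[-0.8649 0.4324]
Step 7: x=[4.2637 12.8681] v=[1.6035 -0.8018]
Step 8: x=[5.0011 12.4994] v=[3.6870 -1.8436]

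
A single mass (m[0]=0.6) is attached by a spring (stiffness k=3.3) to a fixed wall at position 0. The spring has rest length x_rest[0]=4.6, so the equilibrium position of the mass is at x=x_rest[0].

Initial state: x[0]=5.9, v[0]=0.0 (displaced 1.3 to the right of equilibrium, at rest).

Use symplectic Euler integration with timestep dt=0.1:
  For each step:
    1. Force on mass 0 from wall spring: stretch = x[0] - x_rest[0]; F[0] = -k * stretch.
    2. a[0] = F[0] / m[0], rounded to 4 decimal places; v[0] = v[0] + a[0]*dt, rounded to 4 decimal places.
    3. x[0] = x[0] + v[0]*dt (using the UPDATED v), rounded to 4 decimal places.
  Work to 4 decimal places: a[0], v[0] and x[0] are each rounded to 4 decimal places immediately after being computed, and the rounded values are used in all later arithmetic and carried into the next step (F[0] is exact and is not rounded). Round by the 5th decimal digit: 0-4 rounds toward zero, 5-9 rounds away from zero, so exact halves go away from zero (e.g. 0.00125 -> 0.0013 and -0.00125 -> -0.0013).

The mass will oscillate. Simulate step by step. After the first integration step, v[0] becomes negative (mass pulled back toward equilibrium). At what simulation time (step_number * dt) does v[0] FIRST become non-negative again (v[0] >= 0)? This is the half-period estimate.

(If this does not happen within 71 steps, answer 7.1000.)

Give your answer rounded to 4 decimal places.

Step 0: x=[5.9000] v=[0.0000]
Step 1: x=[5.8285] v=[-0.7150]
Step 2: x=[5.6894] v=[-1.3907]
Step 3: x=[5.4904] v=[-1.9899]
Step 4: x=[5.2424] v=[-2.4796]
Step 5: x=[4.9591] v=[-2.8329]
Step 6: x=[4.6561] v=[-3.0304]
Step 7: x=[4.3500] v=[-3.0613]
Step 8: x=[4.0576] v=[-2.9238]
Step 9: x=[3.7951] v=[-2.6255]
Step 10: x=[3.5768] v=[-2.1828]
Step 11: x=[3.4148] v=[-1.6200]
Step 12: x=[3.3180] v=[-0.9681]
Step 13: x=[3.2917] v=[-0.2630]
Step 14: x=[3.3374] v=[0.4566]
First v>=0 after going negative at step 14, time=1.4000

Answer: 1.4000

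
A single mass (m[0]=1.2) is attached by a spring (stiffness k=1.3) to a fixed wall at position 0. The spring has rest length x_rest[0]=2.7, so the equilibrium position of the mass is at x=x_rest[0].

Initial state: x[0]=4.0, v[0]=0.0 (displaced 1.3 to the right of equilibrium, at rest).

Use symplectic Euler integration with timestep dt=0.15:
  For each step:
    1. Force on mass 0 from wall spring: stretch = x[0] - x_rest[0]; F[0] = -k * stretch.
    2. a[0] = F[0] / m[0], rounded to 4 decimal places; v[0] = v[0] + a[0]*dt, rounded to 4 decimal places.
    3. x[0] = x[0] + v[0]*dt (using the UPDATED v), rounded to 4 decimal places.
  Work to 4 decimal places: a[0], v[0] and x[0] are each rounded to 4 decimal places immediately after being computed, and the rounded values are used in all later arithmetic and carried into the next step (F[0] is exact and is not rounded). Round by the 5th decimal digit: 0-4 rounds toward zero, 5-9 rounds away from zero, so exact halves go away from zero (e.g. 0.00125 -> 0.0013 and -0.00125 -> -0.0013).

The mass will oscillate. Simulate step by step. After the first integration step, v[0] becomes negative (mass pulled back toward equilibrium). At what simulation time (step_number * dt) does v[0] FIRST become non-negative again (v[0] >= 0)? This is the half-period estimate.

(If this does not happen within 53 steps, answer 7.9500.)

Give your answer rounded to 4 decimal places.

Answer: 3.1500

Derivation:
Step 0: x=[4.0000] v=[0.0000]
Step 1: x=[3.9683] v=[-0.2112]
Step 2: x=[3.9057] v=[-0.4173]
Step 3: x=[3.8137] v=[-0.6132]
Step 4: x=[3.6946] v=[-0.7942]
Step 5: x=[3.5512] v=[-0.9558]
Step 6: x=[3.3871] v=[-1.0941]
Step 7: x=[3.2062] v=[-1.2058]
Step 8: x=[3.0130] v=[-1.2881]
Step 9: x=[2.8122] v=[-1.3390]
Step 10: x=[2.6086] v=[-1.3572]
Step 11: x=[2.4072] v=[-1.3424]
Step 12: x=[2.2130] v=[-1.2948]
Step 13: x=[2.0306] v=[-1.2157]
Step 14: x=[1.8646] v=[-1.1069]
Step 15: x=[1.7189] v=[-0.9712]
Step 16: x=[1.5971] v=[-0.8118]
Step 17: x=[1.5022] v=[-0.6326]
Step 18: x=[1.4365] v=[-0.4380]
Step 19: x=[1.4016] v=[-0.2327]
Step 20: x=[1.3983] v=[-0.0217]
Step 21: x=[1.4268] v=[0.1898]
First v>=0 after going negative at step 21, time=3.1500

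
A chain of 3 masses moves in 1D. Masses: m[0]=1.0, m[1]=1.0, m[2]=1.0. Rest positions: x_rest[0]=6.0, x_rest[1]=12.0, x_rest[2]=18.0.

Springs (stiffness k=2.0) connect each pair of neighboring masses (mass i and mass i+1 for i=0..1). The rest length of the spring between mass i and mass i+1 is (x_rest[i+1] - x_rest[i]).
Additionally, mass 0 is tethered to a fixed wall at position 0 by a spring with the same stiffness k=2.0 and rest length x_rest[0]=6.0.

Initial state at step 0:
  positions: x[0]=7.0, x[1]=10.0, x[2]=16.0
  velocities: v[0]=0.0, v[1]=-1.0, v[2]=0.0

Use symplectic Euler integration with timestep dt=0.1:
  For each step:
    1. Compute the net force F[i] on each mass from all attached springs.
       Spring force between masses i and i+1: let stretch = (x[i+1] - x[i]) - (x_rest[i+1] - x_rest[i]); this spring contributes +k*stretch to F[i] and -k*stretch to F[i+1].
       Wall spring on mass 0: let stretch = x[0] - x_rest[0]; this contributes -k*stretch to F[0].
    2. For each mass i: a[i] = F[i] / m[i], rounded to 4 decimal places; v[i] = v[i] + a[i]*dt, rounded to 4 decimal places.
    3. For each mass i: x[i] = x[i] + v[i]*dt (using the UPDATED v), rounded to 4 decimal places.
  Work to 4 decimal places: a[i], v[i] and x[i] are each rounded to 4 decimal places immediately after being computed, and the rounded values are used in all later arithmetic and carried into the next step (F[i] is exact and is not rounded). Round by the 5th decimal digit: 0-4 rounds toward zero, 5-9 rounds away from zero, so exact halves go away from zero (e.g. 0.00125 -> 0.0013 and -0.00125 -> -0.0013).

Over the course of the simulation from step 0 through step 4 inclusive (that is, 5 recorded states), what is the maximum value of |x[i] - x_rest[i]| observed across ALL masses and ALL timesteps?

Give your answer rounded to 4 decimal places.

Step 0: x=[7.0000 10.0000 16.0000] v=[0.0000 -1.0000 0.0000]
Step 1: x=[6.9200 9.9600 16.0000] v=[-0.8000 -0.4000 0.0000]
Step 2: x=[6.7624 9.9800 15.9992] v=[-1.5760 0.2000 -0.0080]
Step 3: x=[6.5339 10.0560 15.9980] v=[-2.2850 0.7603 -0.0118]
Step 4: x=[6.2452 10.1804 15.9980] v=[-2.8874 1.2443 -0.0002]
Max displacement = 2.0400

Answer: 2.0400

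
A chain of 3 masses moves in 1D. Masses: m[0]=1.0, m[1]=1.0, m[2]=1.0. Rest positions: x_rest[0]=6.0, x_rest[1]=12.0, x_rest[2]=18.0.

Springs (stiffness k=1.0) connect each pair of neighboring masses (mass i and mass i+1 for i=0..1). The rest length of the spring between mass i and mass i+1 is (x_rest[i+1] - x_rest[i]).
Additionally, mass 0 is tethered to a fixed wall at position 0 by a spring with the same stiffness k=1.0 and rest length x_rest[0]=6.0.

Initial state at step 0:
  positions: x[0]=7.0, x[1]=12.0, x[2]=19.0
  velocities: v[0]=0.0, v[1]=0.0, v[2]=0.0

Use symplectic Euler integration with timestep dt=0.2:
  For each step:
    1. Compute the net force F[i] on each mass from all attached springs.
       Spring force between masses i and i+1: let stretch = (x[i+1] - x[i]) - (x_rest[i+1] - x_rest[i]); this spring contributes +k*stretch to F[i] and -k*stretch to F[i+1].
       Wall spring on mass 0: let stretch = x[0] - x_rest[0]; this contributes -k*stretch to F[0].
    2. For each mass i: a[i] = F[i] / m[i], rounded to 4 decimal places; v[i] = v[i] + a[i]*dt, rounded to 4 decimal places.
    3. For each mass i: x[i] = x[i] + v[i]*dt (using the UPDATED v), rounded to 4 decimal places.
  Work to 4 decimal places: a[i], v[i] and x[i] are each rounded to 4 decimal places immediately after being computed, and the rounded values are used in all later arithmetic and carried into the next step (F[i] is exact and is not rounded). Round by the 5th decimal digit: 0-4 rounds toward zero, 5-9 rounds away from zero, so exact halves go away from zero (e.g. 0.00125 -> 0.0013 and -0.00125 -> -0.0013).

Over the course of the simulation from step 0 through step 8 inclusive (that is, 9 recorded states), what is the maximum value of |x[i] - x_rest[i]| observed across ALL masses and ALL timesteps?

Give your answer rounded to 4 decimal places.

Step 0: x=[7.0000 12.0000 19.0000] v=[0.0000 0.0000 0.0000]
Step 1: x=[6.9200 12.0800 18.9600] v=[-0.4000 0.4000 -0.2000]
Step 2: x=[6.7696 12.2288 18.8848] v=[-0.7520 0.7440 -0.3760]
Step 3: x=[6.5668 12.4255 18.7834] v=[-1.0141 0.9834 -0.5072]
Step 4: x=[6.3357 12.6421 18.6676] v=[-1.1557 1.0832 -0.5788]
Step 5: x=[6.1034 12.8475 18.5508] v=[-1.1616 1.0270 -0.5839]
Step 6: x=[5.8967 13.0113 18.4459] v=[-1.0335 0.8188 -0.5246]
Step 7: x=[5.7387 13.1079 18.3636] v=[-0.7899 0.4828 -0.4115]
Step 8: x=[5.6459 13.1199 18.3111] v=[-0.4638 0.0601 -0.2626]
Max displacement = 1.1199

Answer: 1.1199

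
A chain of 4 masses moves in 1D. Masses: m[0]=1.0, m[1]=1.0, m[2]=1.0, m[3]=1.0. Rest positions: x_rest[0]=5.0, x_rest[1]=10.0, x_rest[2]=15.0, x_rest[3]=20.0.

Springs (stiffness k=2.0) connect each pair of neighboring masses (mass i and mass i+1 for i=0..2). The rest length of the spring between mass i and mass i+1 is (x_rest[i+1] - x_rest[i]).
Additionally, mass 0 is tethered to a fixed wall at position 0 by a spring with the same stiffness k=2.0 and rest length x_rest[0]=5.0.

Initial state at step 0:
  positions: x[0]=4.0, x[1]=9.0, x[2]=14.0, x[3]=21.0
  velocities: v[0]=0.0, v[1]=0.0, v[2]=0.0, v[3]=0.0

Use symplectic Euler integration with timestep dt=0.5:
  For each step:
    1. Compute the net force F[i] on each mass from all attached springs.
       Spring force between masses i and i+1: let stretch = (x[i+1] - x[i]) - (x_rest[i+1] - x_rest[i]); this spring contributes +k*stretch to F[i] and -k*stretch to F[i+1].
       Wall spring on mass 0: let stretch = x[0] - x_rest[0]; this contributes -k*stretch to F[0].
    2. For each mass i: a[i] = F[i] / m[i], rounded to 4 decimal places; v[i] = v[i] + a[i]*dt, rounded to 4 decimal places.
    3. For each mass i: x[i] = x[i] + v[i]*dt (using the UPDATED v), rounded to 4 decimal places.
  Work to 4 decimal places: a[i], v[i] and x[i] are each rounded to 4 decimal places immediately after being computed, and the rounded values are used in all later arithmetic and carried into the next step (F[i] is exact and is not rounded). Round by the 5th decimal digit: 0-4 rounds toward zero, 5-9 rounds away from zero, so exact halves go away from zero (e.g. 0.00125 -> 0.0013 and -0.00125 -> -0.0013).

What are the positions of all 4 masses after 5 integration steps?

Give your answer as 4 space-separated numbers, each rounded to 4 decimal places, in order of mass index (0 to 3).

Step 0: x=[4.0000 9.0000 14.0000 21.0000] v=[0.0000 0.0000 0.0000 0.0000]
Step 1: x=[4.5000 9.0000 15.0000 20.0000] v=[1.0000 0.0000 2.0000 -2.0000]
Step 2: x=[5.0000 9.7500 15.5000 19.0000] v=[1.0000 1.5000 1.0000 -2.0000]
Step 3: x=[5.3750 11.0000 14.8750 18.7500] v=[0.7500 2.5000 -1.2500 -0.5000]
Step 4: x=[5.8750 11.3750 14.2500 19.0625] v=[1.0000 0.7500 -1.2500 0.6250]
Step 5: x=[6.1875 10.4375 14.5938 19.4688] v=[0.6250 -1.8750 0.6875 0.8125]

Answer: 6.1875 10.4375 14.5938 19.4688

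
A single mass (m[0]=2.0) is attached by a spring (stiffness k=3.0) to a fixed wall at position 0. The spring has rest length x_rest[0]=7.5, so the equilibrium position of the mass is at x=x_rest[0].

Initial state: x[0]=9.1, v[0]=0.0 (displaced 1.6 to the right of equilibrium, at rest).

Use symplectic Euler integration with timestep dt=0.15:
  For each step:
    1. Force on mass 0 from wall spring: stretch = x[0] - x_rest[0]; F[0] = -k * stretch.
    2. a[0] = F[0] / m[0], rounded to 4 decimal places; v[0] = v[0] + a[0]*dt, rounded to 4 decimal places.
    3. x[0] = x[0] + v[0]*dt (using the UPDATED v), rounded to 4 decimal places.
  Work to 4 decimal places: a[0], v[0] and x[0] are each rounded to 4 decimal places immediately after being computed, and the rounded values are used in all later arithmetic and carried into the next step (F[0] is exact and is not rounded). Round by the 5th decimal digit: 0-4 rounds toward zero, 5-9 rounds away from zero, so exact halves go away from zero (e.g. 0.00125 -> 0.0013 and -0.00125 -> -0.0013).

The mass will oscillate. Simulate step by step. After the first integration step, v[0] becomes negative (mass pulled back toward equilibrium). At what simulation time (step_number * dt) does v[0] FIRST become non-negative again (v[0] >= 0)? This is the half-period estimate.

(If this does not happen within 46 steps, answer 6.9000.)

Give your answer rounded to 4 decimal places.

Answer: 2.7000

Derivation:
Step 0: x=[9.1000] v=[0.0000]
Step 1: x=[9.0460] v=[-0.3600]
Step 2: x=[8.9398] v=[-0.7079]
Step 3: x=[8.7850] v=[-1.0319]
Step 4: x=[8.5869] v=[-1.3210]
Step 5: x=[8.3521] v=[-1.5656]
Step 6: x=[8.0885] v=[-1.7573]
Step 7: x=[7.8050] v=[-1.8897]
Step 8: x=[7.5113] v=[-1.9583]
Step 9: x=[7.2172] v=[-1.9609]
Step 10: x=[6.9326] v=[-1.8973]
Step 11: x=[6.6672] v=[-1.7696]
Step 12: x=[6.4299] v=[-1.5822]
Step 13: x=[6.2287] v=[-1.3414]
Step 14: x=[6.0704] v=[-1.0554]
Step 15: x=[5.9603] v=[-0.7337]
Step 16: x=[5.9022] v=[-0.3873]
Step 17: x=[5.8980] v=[-0.0278]
Step 18: x=[5.9479] v=[0.3327]
First v>=0 after going negative at step 18, time=2.7000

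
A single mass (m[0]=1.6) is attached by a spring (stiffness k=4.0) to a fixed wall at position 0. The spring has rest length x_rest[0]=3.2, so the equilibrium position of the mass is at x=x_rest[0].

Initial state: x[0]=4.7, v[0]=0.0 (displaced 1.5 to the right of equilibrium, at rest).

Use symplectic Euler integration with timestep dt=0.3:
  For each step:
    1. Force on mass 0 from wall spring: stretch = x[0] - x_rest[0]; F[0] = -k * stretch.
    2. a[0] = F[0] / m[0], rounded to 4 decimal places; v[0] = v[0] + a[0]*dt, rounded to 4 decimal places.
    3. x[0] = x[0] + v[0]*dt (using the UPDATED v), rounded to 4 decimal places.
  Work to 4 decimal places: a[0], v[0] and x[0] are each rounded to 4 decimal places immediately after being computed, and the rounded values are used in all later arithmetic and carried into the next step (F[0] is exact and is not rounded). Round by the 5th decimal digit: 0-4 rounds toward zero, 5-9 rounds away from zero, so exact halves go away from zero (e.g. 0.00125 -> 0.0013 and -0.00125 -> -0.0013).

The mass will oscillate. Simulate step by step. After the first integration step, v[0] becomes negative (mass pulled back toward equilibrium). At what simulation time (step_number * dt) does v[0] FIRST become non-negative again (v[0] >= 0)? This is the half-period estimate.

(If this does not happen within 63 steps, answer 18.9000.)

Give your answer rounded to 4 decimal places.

Answer: 2.1000

Derivation:
Step 0: x=[4.7000] v=[0.0000]
Step 1: x=[4.3625] v=[-1.1250]
Step 2: x=[3.7634] v=[-1.9969]
Step 3: x=[3.0376] v=[-2.4195]
Step 4: x=[2.3483] v=[-2.2977]
Step 5: x=[1.8506] v=[-1.6589]
Step 6: x=[1.6565] v=[-0.6469]
Step 7: x=[1.8097] v=[0.5107]
First v>=0 after going negative at step 7, time=2.1000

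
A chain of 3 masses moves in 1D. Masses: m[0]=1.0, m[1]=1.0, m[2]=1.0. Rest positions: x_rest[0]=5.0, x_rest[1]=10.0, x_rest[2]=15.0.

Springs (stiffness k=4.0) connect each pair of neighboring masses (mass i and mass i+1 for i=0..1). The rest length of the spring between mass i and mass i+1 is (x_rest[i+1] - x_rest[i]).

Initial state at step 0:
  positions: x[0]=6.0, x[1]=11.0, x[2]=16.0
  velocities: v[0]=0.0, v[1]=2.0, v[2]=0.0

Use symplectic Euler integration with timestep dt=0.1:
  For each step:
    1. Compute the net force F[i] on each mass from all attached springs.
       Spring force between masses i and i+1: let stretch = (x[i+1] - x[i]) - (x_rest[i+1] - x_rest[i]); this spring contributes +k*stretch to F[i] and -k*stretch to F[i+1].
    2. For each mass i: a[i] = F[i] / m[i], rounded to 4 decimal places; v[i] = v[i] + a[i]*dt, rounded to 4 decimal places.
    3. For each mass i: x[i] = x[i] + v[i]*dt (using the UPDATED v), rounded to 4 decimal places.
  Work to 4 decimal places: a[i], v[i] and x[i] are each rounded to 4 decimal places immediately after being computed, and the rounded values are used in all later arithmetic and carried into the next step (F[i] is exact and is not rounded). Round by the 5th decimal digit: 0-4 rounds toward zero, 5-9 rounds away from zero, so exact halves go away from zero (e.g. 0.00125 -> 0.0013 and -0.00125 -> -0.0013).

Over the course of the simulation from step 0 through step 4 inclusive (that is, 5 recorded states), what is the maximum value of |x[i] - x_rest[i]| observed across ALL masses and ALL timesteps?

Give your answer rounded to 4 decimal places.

Step 0: x=[6.0000 11.0000 16.0000] v=[0.0000 2.0000 0.0000]
Step 1: x=[6.0000 11.2000 16.0000] v=[0.0000 2.0000 0.0000]
Step 2: x=[6.0080 11.3840 16.0080] v=[0.0800 1.8400 0.0800]
Step 3: x=[6.0310 11.5379 16.0310] v=[0.2304 1.5392 0.2304]
Step 4: x=[6.0743 11.6513 16.0743] v=[0.4332 1.1337 0.4332]
Max displacement = 1.6513

Answer: 1.6513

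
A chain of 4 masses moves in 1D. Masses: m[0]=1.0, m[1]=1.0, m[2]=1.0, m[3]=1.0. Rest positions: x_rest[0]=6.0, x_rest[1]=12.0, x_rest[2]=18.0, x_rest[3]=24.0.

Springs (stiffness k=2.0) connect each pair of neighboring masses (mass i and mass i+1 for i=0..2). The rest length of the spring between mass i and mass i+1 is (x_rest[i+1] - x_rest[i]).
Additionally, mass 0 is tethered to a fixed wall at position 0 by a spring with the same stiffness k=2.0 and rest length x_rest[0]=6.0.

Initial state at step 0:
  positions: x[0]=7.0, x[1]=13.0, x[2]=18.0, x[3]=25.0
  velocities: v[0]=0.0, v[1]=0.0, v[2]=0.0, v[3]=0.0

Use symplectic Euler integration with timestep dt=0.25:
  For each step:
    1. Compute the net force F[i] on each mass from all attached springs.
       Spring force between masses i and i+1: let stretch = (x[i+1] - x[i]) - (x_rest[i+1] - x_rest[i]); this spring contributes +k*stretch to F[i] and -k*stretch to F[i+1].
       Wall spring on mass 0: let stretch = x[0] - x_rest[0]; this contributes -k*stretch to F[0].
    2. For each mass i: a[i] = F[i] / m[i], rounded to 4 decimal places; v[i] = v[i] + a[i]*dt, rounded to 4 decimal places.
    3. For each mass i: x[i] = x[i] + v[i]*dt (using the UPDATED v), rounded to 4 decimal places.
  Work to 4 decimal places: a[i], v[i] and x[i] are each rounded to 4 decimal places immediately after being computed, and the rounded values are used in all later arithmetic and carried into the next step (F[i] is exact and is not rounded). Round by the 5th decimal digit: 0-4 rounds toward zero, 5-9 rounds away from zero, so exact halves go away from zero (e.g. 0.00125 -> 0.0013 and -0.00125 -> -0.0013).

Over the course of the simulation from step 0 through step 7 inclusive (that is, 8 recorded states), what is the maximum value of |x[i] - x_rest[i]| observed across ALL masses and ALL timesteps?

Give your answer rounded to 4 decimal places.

Answer: 1.3357

Derivation:
Step 0: x=[7.0000 13.0000 18.0000 25.0000] v=[0.0000 0.0000 0.0000 0.0000]
Step 1: x=[6.8750 12.8750 18.2500 24.8750] v=[-0.5000 -0.5000 1.0000 -0.5000]
Step 2: x=[6.6406 12.6719 18.6563 24.6719] v=[-0.9375 -0.8125 1.6250 -0.8125]
Step 3: x=[6.3301 12.4629 19.0665 24.4668] v=[-1.2422 -0.8360 1.6406 -0.8203]
Step 4: x=[5.9949 12.3128 19.3263 24.3367] v=[-1.3409 -0.6006 1.0390 -0.5205]
Step 5: x=[5.7001 12.2496 19.3357 24.3303] v=[-1.1794 -0.2528 0.0375 -0.0257]
Step 6: x=[5.5114 12.2535 19.0836 24.4496] v=[-0.7547 0.0155 -1.0083 0.4770]
Step 7: x=[5.4766 12.2684 18.6485 24.6481] v=[-0.1394 0.0595 -1.7404 0.7940]
Max displacement = 1.3357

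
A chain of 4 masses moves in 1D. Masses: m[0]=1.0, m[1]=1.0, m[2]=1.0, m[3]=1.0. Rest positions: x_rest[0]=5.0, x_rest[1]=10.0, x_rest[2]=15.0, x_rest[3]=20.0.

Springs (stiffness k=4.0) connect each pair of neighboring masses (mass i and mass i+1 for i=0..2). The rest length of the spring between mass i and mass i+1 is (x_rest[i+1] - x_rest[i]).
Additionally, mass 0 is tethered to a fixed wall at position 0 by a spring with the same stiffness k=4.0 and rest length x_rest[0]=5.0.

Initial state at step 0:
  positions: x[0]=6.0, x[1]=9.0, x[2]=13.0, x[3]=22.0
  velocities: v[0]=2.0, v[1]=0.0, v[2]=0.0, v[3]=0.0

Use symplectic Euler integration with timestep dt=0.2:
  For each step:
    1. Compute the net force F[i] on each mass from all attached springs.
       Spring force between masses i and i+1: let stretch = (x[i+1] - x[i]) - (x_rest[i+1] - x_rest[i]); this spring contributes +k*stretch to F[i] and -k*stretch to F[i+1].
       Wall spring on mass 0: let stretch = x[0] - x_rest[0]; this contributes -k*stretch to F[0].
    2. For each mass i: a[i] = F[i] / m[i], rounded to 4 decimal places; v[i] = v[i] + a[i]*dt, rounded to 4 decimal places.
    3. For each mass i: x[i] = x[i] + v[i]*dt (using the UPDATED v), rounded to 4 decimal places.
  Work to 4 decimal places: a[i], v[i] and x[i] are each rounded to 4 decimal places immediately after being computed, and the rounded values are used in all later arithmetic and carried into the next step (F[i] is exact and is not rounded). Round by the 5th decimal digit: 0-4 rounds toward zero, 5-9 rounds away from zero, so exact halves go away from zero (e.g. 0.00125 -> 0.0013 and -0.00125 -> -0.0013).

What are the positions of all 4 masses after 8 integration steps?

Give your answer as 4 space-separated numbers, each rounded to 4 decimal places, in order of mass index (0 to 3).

Answer: 6.3235 10.9682 14.2840 20.4126

Derivation:
Step 0: x=[6.0000 9.0000 13.0000 22.0000] v=[2.0000 0.0000 0.0000 0.0000]
Step 1: x=[5.9200 9.1600 13.8000 21.3600] v=[-0.4000 0.8000 4.0000 -3.2000]
Step 2: x=[5.4112 9.5440 15.0672 20.3104] v=[-2.5440 1.9200 6.3360 -5.2480]
Step 3: x=[4.6979 10.1505 16.2896 19.2219] v=[-3.5667 3.0323 6.1120 -5.4426]
Step 4: x=[4.1053 10.8668 16.9989 18.4642] v=[-2.9629 3.5815 3.5466 -3.7884]
Step 5: x=[3.9377 11.4824 16.9615 18.2721] v=[-0.8379 3.0780 -0.1868 -0.9606]
Step 6: x=[4.3472 11.7675 16.2572 18.6703] v=[2.0477 1.4255 -3.5216 1.9909]
Step 7: x=[5.2484 11.5837 15.2206 19.4824] v=[4.5062 -0.9190 -5.1829 4.0604]
Step 8: x=[6.3235 10.9682 14.2840 20.4126] v=[5.3757 -3.0777 -4.6830 4.6510]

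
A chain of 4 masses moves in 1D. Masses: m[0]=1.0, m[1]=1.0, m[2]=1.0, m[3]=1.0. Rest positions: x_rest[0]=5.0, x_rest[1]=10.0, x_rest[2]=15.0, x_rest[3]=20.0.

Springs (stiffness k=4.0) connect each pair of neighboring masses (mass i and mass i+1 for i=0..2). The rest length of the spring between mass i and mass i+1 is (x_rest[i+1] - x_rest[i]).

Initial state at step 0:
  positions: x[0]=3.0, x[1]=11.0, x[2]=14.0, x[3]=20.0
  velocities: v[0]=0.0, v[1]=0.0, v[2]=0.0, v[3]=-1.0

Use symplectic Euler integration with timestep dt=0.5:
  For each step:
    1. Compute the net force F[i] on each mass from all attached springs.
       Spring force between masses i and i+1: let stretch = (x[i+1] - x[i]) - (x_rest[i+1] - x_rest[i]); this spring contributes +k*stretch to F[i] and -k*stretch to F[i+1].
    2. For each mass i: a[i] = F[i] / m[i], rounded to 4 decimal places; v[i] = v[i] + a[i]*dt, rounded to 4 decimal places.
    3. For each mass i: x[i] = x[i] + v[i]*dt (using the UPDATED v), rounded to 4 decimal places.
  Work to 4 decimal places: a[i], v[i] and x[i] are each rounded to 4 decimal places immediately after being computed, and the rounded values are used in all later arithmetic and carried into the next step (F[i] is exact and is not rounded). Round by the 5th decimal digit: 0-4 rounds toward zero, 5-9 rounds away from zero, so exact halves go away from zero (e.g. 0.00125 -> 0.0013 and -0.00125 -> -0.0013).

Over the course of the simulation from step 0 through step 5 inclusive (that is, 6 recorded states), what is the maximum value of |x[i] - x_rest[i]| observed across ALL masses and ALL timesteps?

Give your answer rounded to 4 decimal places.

Step 0: x=[3.0000 11.0000 14.0000 20.0000] v=[0.0000 0.0000 0.0000 -1.0000]
Step 1: x=[6.0000 6.0000 17.0000 18.5000] v=[6.0000 -10.0000 6.0000 -3.0000]
Step 2: x=[4.0000 12.0000 10.5000 20.5000] v=[-4.0000 12.0000 -13.0000 4.0000]
Step 3: x=[5.0000 8.5000 15.5000 17.5000] v=[2.0000 -7.0000 10.0000 -6.0000]
Step 4: x=[4.5000 8.5000 15.5000 17.5000] v=[-1.0000 0.0000 0.0000 0.0000]
Step 5: x=[3.0000 11.5000 10.5000 20.5000] v=[-3.0000 6.0000 -10.0000 6.0000]
Max displacement = 4.5000

Answer: 4.5000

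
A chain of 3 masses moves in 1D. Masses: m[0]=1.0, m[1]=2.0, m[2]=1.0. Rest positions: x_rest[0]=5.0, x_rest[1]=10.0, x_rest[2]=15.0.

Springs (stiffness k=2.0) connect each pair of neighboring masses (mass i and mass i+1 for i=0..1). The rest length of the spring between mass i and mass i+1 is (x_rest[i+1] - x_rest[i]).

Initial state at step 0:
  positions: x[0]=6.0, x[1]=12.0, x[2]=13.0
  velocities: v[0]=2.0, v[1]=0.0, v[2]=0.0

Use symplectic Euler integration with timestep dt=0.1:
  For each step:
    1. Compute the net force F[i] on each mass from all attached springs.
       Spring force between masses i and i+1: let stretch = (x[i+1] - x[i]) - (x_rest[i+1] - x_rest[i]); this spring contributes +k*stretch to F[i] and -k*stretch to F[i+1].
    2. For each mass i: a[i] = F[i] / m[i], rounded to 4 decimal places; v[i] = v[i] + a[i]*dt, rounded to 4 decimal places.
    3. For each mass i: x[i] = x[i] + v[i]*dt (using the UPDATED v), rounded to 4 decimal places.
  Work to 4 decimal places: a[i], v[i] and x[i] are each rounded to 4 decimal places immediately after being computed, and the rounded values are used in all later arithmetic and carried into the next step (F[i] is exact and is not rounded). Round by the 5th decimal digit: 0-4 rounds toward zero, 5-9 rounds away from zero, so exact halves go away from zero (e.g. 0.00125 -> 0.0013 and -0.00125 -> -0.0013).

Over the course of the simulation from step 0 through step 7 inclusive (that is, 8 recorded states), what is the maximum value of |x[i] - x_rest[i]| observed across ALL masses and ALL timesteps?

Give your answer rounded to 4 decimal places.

Answer: 2.5881

Derivation:
Step 0: x=[6.0000 12.0000 13.0000] v=[2.0000 0.0000 0.0000]
Step 1: x=[6.2200 11.9500 13.0800] v=[2.2000 -0.5000 0.8000]
Step 2: x=[6.4546 11.8540 13.2374] v=[2.3460 -0.9600 1.5740]
Step 3: x=[6.6972 11.7178 13.4671] v=[2.4259 -1.3616 2.2973]
Step 4: x=[6.9402 11.5489 13.7618] v=[2.4300 -1.6887 2.9474]
Step 5: x=[7.1754 11.3561 14.1123] v=[2.3517 -1.9283 3.5048]
Step 6: x=[7.3942 11.1490 14.5077] v=[2.1878 -2.0708 3.9536]
Step 7: x=[7.5881 10.9380 14.9359] v=[1.9388 -2.1104 4.2819]
Max displacement = 2.5881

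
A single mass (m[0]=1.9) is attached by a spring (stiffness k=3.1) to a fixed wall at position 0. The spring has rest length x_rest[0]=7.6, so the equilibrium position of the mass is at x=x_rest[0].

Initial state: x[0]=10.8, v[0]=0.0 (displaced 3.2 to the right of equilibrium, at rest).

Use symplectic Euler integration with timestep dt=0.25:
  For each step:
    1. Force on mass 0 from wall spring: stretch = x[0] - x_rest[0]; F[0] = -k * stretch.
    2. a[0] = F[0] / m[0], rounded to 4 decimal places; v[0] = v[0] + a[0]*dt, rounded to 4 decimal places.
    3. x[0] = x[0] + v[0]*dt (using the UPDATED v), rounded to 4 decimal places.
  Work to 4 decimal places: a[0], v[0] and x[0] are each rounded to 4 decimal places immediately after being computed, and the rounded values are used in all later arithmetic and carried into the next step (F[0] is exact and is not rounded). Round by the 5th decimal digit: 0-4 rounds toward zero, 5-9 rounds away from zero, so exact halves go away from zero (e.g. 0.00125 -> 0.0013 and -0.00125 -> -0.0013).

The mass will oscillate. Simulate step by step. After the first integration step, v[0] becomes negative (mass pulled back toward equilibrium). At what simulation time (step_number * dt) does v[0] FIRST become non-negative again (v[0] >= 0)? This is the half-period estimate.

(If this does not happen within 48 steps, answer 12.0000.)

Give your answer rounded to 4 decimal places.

Step 0: x=[10.8000] v=[0.0000]
Step 1: x=[10.4737] v=[-1.3053]
Step 2: x=[9.8543] v=[-2.4775]
Step 3: x=[9.0051] v=[-3.3970]
Step 4: x=[8.0126] v=[-3.9701]
Step 5: x=[6.9780] v=[-4.1384]
Step 6: x=[6.0068] v=[-3.8847]
Step 7: x=[5.1981] v=[-3.2349]
Step 8: x=[4.6343] v=[-2.2552]
Step 9: x=[4.3729] v=[-1.0455]
Step 10: x=[4.4406] v=[0.2708]
First v>=0 after going negative at step 10, time=2.5000

Answer: 2.5000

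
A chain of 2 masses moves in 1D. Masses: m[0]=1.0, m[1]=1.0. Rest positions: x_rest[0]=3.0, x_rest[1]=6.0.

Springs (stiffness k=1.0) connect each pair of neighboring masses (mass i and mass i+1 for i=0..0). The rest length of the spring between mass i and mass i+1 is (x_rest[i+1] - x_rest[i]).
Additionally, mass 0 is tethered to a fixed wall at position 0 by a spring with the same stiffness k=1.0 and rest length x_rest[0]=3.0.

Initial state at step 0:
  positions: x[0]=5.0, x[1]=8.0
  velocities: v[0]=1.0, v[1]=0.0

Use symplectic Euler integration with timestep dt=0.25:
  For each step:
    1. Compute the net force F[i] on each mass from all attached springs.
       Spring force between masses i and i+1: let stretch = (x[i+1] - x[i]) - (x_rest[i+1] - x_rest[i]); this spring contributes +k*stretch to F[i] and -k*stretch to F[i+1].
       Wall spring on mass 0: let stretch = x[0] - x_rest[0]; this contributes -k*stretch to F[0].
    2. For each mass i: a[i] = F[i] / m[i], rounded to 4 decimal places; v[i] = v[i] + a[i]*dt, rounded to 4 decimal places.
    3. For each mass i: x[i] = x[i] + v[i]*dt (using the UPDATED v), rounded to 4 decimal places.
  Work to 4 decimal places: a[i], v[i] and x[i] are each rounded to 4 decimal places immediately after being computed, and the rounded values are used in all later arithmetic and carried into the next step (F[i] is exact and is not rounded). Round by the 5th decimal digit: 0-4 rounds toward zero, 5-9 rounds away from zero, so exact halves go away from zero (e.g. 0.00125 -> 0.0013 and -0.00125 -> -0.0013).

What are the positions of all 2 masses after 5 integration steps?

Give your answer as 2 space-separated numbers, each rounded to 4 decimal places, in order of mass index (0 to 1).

Answer: 4.3283 8.0203

Derivation:
Step 0: x=[5.0000 8.0000] v=[1.0000 0.0000]
Step 1: x=[5.1250 8.0000] v=[0.5000 0.0000]
Step 2: x=[5.1094 8.0078] v=[-0.0625 0.0313]
Step 3: x=[4.9556 8.0220] v=[-0.6153 0.0567]
Step 4: x=[4.6837 8.0320] v=[-1.0876 0.0401]
Step 5: x=[4.3283 8.0203] v=[-1.4215 -0.0470]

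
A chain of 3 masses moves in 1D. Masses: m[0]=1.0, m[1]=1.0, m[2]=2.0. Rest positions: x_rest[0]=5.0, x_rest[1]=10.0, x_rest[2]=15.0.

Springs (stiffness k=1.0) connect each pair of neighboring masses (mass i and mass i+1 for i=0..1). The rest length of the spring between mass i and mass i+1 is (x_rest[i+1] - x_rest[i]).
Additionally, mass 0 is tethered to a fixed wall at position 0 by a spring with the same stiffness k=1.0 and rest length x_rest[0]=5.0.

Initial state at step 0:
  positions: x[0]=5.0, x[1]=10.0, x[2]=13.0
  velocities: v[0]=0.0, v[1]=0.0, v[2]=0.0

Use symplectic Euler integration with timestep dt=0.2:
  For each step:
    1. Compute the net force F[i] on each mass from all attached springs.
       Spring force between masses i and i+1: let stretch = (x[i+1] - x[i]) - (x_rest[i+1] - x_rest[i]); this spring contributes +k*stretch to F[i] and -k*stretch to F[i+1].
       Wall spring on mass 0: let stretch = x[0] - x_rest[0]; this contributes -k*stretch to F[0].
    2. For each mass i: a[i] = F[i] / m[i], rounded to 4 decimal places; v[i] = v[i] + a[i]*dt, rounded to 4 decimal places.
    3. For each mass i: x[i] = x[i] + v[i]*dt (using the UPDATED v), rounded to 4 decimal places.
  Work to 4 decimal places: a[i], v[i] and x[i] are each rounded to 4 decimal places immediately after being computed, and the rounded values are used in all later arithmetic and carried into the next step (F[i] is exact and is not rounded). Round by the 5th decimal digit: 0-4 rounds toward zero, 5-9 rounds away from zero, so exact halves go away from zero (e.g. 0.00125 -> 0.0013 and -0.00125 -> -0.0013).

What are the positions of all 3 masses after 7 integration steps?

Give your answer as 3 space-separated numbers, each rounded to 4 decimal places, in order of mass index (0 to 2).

Step 0: x=[5.0000 10.0000 13.0000] v=[0.0000 0.0000 0.0000]
Step 1: x=[5.0000 9.9200 13.0400] v=[0.0000 -0.4000 0.2000]
Step 2: x=[4.9968 9.7680 13.1176] v=[-0.0160 -0.7600 0.3880]
Step 3: x=[4.9846 9.5591 13.2282] v=[-0.0611 -1.0443 0.5530]
Step 4: x=[4.9560 9.3140 13.3654] v=[-0.1431 -1.2254 0.6861]
Step 5: x=[4.9035 9.0567 13.5216] v=[-0.2627 -1.2867 0.7810]
Step 6: x=[4.8209 8.8118 13.6885] v=[-0.4128 -1.2244 0.8345]
Step 7: x=[4.7051 8.6024 13.8579] v=[-0.5788 -1.0472 0.8468]

Answer: 4.7051 8.6024 13.8579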